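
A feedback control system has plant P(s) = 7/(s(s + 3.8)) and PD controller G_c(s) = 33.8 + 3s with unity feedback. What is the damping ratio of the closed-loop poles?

ζ = 0.806

Forward path: (33.8 + 3s)·7/(s(s+3.8)). The closed-loop characteristic equation is s² + (3.8 + 7·3)s + 7·33.8 = 0.
That is s² + 24.8s + 236.6 = 0, so ω_n = 15.38 rad/s and ζ = 24.8/(2·15.38) = 0.8061.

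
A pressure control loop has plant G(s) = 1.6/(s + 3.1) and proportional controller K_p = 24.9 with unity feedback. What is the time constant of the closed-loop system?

Closed-loop transfer function: T(s) = K_p·G(s)/(1 + K_p·G(s)) = 39.84/(s + 3.1 + 39.84) = 39.84/(s + 42.94).
Time constant τ = 1/42.94 = 0.0233 s.

τ = 0.0233 s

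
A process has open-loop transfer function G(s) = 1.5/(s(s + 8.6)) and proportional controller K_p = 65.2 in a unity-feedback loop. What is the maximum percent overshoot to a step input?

21.9%

The closed-loop denominator s² + 8.6s + 97.8 gives ω_n = √97.8 = 9.889 and ζ = 8.6/(2ω_n) = 0.4348.
%OS = 100·exp(−πζ/√(1−ζ²)) = 100·exp(−π·0.4348/√0.8109) = 21.9%.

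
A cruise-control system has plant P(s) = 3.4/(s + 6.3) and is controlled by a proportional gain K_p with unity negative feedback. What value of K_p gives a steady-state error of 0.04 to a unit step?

The loop is type 0, so e_ss(step) = 1/(1 + K_pos) with K_pos = K_p·P(0).
P(0) = 0.5397. Require 1/(1 + K_p·0.5397) = 0.04, so 1 + 0.5397·K_p = 25.
K_p = (25 − 1)/0.5397 = 44.5.

K_p = 44.5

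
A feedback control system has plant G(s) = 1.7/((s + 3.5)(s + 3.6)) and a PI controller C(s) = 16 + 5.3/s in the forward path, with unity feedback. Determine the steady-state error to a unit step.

The open loop C(s)G(s) has a pole at the origin (type 1), so the static position error constant is infinite and e_ss = 1/(1+∞) = 0.

0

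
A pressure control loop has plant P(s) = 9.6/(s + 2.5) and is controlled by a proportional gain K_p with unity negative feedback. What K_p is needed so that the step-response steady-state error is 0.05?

K_p = 4.95

The loop is type 0, so e_ss(step) = 1/(1 + K_pos) with K_pos = K_p·P(0).
P(0) = 3.84. Require 1/(1 + K_p·3.84) = 0.05, so 1 + 3.84·K_p = 20.
K_p = (20 − 1)/3.84 = 4.95.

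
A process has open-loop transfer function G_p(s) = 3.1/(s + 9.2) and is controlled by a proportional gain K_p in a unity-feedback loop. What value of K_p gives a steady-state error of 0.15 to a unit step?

K_p = 16.8

For a type-0 loop with proportional control, e_ss = 1/(1 + K_p·G_p(0)).
G_p(0) = 0.337. Require 1/(1 + K_p·0.337) = 0.15, so 1 + 0.337·K_p = 6.667.
K_p = (6.667 − 1)/0.337 = 16.8.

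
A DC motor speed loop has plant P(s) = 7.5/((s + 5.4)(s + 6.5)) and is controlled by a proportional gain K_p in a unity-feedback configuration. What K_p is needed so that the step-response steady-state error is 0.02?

K_p = 229

Steady-state error for a unit step on this type-0 loop is 1/(1 + K_p·P(0)).
P(0) = 0.2137. Require 1/(1 + K_p·0.2137) = 0.02, so 1 + 0.2137·K_p = 50.
K_p = (50 − 1)/0.2137 = 229.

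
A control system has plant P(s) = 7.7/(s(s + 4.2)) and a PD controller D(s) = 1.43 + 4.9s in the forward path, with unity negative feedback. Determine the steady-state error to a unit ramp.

The loop has one pole at the origin (type 1). Velocity error constant K_v = lim_{s→0} s·D(s)P(s) = 1.43·7.7/4.2 = 2.622.
Steady-state error to a unit ramp: e_ss = 1/K_v = 0.381.

0.381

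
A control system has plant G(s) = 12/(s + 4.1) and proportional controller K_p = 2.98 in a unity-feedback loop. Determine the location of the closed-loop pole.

s = -39.86

Closed-loop transfer function: T(s) = K_p·G(s)/(1 + K_p·G(s)) = 35.76/(s + 4.1 + 35.76) = 35.76/(s + 39.86).
The closed-loop pole is at s = −39.86.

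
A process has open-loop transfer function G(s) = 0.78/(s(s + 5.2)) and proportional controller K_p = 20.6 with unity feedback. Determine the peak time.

T_p = 1.03 s

The closed-loop denominator s² + 5.2s + 16.07 gives ω_n = √16.07 = 4.008 and ζ = 5.2/(2ω_n) = 0.6486.
Damped frequency ω_d = ω_n√(1−ζ²) = 3.051 rad/s, so peak time T_p = π/ω_d = 1.03 s.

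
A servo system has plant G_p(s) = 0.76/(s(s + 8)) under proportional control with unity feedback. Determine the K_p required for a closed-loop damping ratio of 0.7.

Closed-loop characteristic equation: s² + 8s + K_p·0.76 = 0.
So ω_n = √(0.76K_p) and 2ζω_n = 8, giving ζ = 8/(2√(0.76K_p)).
Setting ζ = 0.7: √(0.76K_p) = 8/(2·0.7) = 5.714, so K_p = 32.65/0.76 = 43.

K_p = 43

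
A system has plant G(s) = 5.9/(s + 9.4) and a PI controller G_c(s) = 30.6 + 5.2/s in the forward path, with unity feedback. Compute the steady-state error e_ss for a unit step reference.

0

The open loop G_c(s)G(s) has a pole at the origin (type 1), so the static position error constant is infinite and e_ss = 1/(1+∞) = 0.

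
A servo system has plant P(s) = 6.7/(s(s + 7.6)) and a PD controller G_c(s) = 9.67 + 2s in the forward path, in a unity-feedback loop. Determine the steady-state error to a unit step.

The open loop G_c(s)P(s) has a pole at the origin (type 1), so the static position error constant is infinite and e_ss = 1/(1+∞) = 0.

0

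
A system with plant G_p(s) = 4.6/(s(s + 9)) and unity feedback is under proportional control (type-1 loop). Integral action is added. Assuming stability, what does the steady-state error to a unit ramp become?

0

The integrator raises the loop to type 2, so K_v → ∞ and e_ss to a ramp is zero.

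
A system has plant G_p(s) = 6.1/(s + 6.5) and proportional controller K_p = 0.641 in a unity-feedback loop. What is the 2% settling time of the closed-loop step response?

Closed-loop transfer function: T(s) = K_p·G_p(s)/(1 + K_p·G_p(s)) = 3.91/(s + 6.5 + 3.91) = 3.91/(s + 10.41).
Time constant τ = 1/10.41 = 0.09606 s, so the 2% settling time is about 4τ = 0.384 s.

T_s ≈ 0.384 s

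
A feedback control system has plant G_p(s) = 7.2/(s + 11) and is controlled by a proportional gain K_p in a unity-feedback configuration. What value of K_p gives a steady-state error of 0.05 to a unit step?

Steady-state error for a unit step on this type-0 loop is 1/(1 + K_p·G_p(0)).
G_p(0) = 0.6545. Require 1/(1 + K_p·0.6545) = 0.05, so 1 + 0.6545·K_p = 20.
K_p = (20 − 1)/0.6545 = 29.

K_p = 29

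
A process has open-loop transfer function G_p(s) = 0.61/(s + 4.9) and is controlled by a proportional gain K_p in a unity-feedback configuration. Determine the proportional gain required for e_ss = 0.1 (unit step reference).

K_p = 72.3

Steady-state error for a unit step on this type-0 loop is 1/(1 + K_p·G_p(0)).
G_p(0) = 0.1245. Require 1/(1 + K_p·0.1245) = 0.1, so 1 + 0.1245·K_p = 10.
K_p = (10 − 1)/0.1245 = 72.3.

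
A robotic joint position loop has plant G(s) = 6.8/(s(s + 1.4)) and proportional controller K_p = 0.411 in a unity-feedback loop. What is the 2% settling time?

T_s ≈ 5.71 s

Closed-loop characteristic equation: s² + 1.4s + 2.795 = 0, so ω_n = 1.672 rad/s and ζ = 1.4/(2·1.672) = 0.4187.
2% settling time T_s ≈ 4/(ζω_n) = 4/0.7 = 5.71 s.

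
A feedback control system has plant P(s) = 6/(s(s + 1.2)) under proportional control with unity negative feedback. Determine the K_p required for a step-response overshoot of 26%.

K_p = 0.386

From %OS = 100·exp(−πζ/√(1−ζ²)) = 26%, ζ = −ln(0.26)/√(π²+ln²(0.26)) = 0.3941.
Characteristic equation s² + 1.2s + 6K_p = 0 gives ζ = 1.2/(2√(6K_p)).
Setting ζ = 0.3941: √(6K_p) = 1.2/(2·0.3941) = 1.523, so K_p = 2.318/6 = 0.386.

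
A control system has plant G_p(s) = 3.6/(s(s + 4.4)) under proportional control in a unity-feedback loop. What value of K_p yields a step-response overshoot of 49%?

From %OS = 100·exp(−πζ/√(1−ζ²)) = 49%, ζ = −ln(0.49)/√(π²+ln²(0.49)) = 0.2214.
Characteristic equation s² + 4.4s + 3.6K_p = 0 gives ζ = 4.4/(2√(3.6K_p)).
Setting ζ = 0.2214: √(3.6K_p) = 4.4/(2·0.2214) = 9.935, so K_p = 98.71/3.6 = 27.4.

K_p = 27.4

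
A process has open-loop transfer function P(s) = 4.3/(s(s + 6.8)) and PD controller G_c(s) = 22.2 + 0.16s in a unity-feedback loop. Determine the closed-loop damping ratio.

Forward path: (22.2 + 0.16s)·4.3/(s(s+6.8)). The closed-loop characteristic equation is s² + (6.8 + 4.3·0.16)s + 4.3·22.2 = 0.
That is s² + 7.488s + 95.46 = 0, so ω_n = 9.77 rad/s and ζ = 7.488/(2·9.77) = 0.3832.

ζ = 0.383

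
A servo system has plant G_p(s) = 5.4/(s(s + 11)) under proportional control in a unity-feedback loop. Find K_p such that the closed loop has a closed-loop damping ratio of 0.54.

K_p = 19.2

Closed-loop characteristic equation: s² + 11s + K_p·5.4 = 0.
So ω_n = √(5.4K_p) and 2ζω_n = 11, giving ζ = 11/(2√(5.4K_p)).
Setting ζ = 0.54: √(5.4K_p) = 11/(2·0.54) = 10.19, so K_p = 103.7/5.4 = 19.2.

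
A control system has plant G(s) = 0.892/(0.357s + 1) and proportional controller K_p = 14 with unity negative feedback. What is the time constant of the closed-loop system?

Closed loop: T(s) = K_p·G/(1+K_p·G) = 12.49/(0.357s + 1 + 12.49), with pole at s = −(1 + 12.49)/0.357 = −37.78.
Closed-loop time constant τ = 1/37.78 = 0.0265 s.

τ = 0.0265 s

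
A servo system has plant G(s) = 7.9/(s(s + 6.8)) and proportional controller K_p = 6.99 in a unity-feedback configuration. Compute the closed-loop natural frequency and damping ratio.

ω_n = 7.43 rad/s, ζ = 0.458

1 + K_p·G(s) = 0 gives s² + 6.8s + 55.22 = 0.
Matching s² + 2ζω_n s + ω_n²: ω_n = √55.22 = 7.431 rad/s and 2ζω_n = 6.8, so ζ = 6.8/(2·7.431) = 0.458.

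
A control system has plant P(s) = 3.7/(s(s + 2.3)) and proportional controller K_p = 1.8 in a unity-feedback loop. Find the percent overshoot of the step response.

From 1 + K_pP(s) = 0: s² + 2.3s + 6.66 = 0 ⇒ ω_n = 2.581, ζ = 0.4456.
%OS = 100·exp(−πζ/√(1−ζ²)) = 100·exp(−π·0.4456/√0.8014) = 20.9%.

20.9%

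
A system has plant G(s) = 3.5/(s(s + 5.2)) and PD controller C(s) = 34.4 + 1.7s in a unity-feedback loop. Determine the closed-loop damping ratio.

ζ = 0.508

Forward path: (34.4 + 1.7s)·3.5/(s(s+5.2)). The closed-loop characteristic equation is s² + (5.2 + 3.5·1.7)s + 3.5·34.4 = 0.
That is s² + 11.15s + 120.4 = 0, so ω_n = 10.97 rad/s and ζ = 11.15/(2·10.97) = 0.5081.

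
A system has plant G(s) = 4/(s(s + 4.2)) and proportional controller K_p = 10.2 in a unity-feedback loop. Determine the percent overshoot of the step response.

33.5%

Closed-loop characteristic equation: s² + 4.2s + 40.8 = 0, so ω_n = 6.387 rad/s and ζ = 4.2/(2·6.387) = 0.3288.
%OS = 100·exp(−πζ/√(1−ζ²)) = 100·exp(−π·0.3288/√0.8919) = 33.5%.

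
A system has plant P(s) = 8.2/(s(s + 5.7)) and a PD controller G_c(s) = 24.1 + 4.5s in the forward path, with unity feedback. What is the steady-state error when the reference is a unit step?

The open loop G_c(s)P(s) has a pole at the origin (type 1), so the static position error constant is infinite and e_ss = 1/(1+∞) = 0.

0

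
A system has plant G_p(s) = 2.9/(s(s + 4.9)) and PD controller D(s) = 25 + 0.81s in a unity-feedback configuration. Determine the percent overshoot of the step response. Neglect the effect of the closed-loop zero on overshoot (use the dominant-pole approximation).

22.8%

Forward path: (25 + 0.81s)·2.9/(s(s+4.9)). The closed-loop characteristic equation is s² + (4.9 + 2.9·0.81)s + 2.9·25 = 0.
That is s² + 7.249s + 72.5 = 0, so ω_n = 8.515 rad/s and ζ = 7.249/(2·8.515) = 0.4257.
%OS = 100·exp(−πζ/√(1−ζ²)) = 22.8%.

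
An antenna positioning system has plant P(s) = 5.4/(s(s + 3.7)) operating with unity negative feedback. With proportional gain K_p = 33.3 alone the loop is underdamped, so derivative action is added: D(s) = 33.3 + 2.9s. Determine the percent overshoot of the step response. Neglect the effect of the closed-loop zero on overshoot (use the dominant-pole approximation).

Forward path: (33.3 + 2.9s)·5.4/(s(s+3.7)). The closed-loop characteristic equation is s² + (3.7 + 5.4·2.9)s + 5.4·33.3 = 0.
That is s² + 19.36s + 179.8 = 0, so ω_n = 13.41 rad/s and ζ = 19.36/(2·13.41) = 0.7219.
%OS = 100·exp(−πζ/√(1−ζ²)) = 3.77%.

3.77%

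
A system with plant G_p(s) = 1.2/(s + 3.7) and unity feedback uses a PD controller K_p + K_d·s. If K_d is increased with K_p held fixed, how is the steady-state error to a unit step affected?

At s = 0 the derivative term contributes nothing: C(0) = K_p regardless of K_d, so K_pos = K_p·G_p(0) and e_ss are unchanged.

unchanged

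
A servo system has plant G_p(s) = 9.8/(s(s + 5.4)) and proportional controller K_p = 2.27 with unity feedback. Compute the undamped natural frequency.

The closed-loop denominator is s(s+5.4) + 2.27·9.8 = s² + 5.4s + 22.25.
Matching s² + 2ζω_n s + ω_n²: ω_n = √22.25 = 4.717 rad/s and 2ζω_n = 5.4, so ζ = 5.4/(2·4.717) = 0.572.

ω_n = 4.72 rad/s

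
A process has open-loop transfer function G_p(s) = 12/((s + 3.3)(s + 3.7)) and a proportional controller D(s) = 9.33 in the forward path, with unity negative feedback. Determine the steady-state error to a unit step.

0.0983

The loop is type 0. Static position error constant K_pos = D(0)·G_p(0) = 9.33·0.9828 = 9.17.
Steady-state error to a unit step: e_ss = 1/(1+K_pos) = 1/10.17 = 0.0983.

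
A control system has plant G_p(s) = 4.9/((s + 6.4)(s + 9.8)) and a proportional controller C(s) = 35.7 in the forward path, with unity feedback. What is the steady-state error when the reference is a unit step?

The loop is type 0. Static position error constant K_pos = C(0)·G_p(0) = 35.7·0.07812 = 2.789.
Steady-state error to a unit step: e_ss = 1/(1+K_pos) = 1/3.789 = 0.264.

0.264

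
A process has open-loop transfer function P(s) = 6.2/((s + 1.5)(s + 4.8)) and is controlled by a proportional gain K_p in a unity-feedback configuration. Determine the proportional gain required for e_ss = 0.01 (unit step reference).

Steady-state error for a unit step on this type-0 loop is 1/(1 + K_p·P(0)).
P(0) = 0.8611. Require 1/(1 + K_p·0.8611) = 0.01, so 1 + 0.8611·K_p = 100.
K_p = (100 − 1)/0.8611 = 115.

K_p = 115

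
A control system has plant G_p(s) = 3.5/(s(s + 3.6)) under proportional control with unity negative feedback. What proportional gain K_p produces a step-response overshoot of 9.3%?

K_p = 2.55

From %OS = 100·exp(−πζ/√(1−ζ²)) = 9.3%, ζ = −ln(0.093)/√(π²+ln²(0.093)) = 0.6031.
Characteristic equation s² + 3.6s + 3.5K_p = 0 gives ζ = 3.6/(2√(3.5K_p)).
Setting ζ = 0.6031: √(3.5K_p) = 3.6/(2·0.6031) = 2.985, so K_p = 8.908/3.5 = 2.55.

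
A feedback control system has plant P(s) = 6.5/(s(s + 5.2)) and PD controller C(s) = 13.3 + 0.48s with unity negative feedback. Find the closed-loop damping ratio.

ζ = 0.447

Forward path: (13.3 + 0.48s)·6.5/(s(s+5.2)). The closed-loop characteristic equation is s² + (5.2 + 6.5·0.48)s + 6.5·13.3 = 0.
That is s² + 8.32s + 86.45 = 0, so ω_n = 9.298 rad/s and ζ = 8.32/(2·9.298) = 0.4474.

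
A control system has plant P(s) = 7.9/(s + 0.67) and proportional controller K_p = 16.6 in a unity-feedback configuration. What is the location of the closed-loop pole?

Closed-loop transfer function: T(s) = K_p·P(s)/(1 + K_p·P(s)) = 131.1/(s + 0.67 + 131.1) = 131.1/(s + 131.8).
The closed-loop pole is at s = −131.8.

s = -131.8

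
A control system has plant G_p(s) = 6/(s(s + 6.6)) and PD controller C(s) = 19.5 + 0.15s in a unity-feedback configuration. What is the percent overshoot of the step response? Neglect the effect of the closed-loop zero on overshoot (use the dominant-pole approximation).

Forward path: (19.5 + 0.15s)·6/(s(s+6.6)). The closed-loop characteristic equation is s² + (6.6 + 6·0.15)s + 6·19.5 = 0.
That is s² + 7.5s + 117 = 0, so ω_n = 10.82 rad/s and ζ = 7.5/(2·10.82) = 0.3467.
%OS = 100·exp(−πζ/√(1−ζ²)) = 31.3%.

31.3%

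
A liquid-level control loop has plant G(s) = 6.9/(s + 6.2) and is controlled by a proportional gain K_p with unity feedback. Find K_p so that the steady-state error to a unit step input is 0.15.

The loop is type 0, so e_ss(step) = 1/(1 + K_pos) with K_pos = K_p·G(0).
G(0) = 1.113. Require 1/(1 + K_p·1.113) = 0.15, so 1 + 1.113·K_p = 6.667.
K_p = (6.667 − 1)/1.113 = 5.09.

K_p = 5.09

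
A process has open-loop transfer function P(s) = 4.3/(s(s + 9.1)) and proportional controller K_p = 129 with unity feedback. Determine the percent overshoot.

53.9%

From 1 + K_pP(s) = 0: s² + 9.1s + 554.7 = 0 ⇒ ω_n = 23.55, ζ = 0.1932.
%OS = 100·exp(−πζ/√(1−ζ²)) = 100·exp(−π·0.1932/√0.9627) = 53.9%.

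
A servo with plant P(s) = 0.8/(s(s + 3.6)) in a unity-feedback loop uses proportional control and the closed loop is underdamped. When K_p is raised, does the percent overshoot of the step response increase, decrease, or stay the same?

increase

ζ = 3.6/(2√(0.8K_p)) decreases as K_p grows; lower damping means more overshoot.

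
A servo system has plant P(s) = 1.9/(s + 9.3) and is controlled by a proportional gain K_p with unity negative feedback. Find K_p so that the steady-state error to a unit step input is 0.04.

For a type-0 loop with proportional control, e_ss = 1/(1 + K_p·P(0)).
P(0) = 0.2043. Require 1/(1 + K_p·0.2043) = 0.04, so 1 + 0.2043·K_p = 25.
K_p = (25 − 1)/0.2043 = 117.

K_p = 117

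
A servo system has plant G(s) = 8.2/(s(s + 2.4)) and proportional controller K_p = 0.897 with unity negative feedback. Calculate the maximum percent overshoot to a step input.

From 1 + K_pG(s) = 0: s² + 2.4s + 7.355 = 0 ⇒ ω_n = 2.712, ζ = 0.4425.
%OS = 100·exp(−πζ/√(1−ζ²)) = 100·exp(−π·0.4425/√0.8042) = 21.2%.

21.2%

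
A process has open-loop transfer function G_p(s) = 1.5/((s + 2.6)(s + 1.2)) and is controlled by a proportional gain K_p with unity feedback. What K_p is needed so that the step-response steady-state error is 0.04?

K_p = 49.9

For a type-0 loop with proportional control, e_ss = 1/(1 + K_p·G_p(0)).
G_p(0) = 0.4808. Require 1/(1 + K_p·0.4808) = 0.04, so 1 + 0.4808·K_p = 25.
K_p = (25 − 1)/0.4808 = 49.9.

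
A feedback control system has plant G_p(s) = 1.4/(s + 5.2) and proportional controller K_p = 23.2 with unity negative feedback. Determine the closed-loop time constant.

τ = 0.0265 s

Closed-loop transfer function: T(s) = K_p·G_p(s)/(1 + K_p·G_p(s)) = 32.48/(s + 5.2 + 32.48) = 32.48/(s + 37.68).
Time constant τ = 1/37.68 = 0.0265 s.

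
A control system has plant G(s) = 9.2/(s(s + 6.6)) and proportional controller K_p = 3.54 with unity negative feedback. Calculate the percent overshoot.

10.8%

The closed-loop denominator s² + 6.6s + 32.57 gives ω_n = √32.57 = 5.707 and ζ = 6.6/(2ω_n) = 0.5783.
%OS = 100·exp(−πζ/√(1−ζ²)) = 100·exp(−π·0.5783/√0.6656) = 10.8%.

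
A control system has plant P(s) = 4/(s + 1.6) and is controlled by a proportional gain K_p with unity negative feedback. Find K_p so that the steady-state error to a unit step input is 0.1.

Steady-state error for a unit step on this type-0 loop is 1/(1 + K_p·P(0)).
P(0) = 2.5. Require 1/(1 + K_p·2.5) = 0.1, so 1 + 2.5·K_p = 10.
K_p = (10 − 1)/2.5 = 3.6.

K_p = 3.6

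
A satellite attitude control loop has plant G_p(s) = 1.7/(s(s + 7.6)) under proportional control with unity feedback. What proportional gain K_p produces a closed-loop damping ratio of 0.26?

Closed-loop characteristic equation: s² + 7.6s + K_p·1.7 = 0.
So ω_n = √(1.7K_p) and 2ζω_n = 7.6, giving ζ = 7.6/(2√(1.7K_p)).
Setting ζ = 0.26: √(1.7K_p) = 7.6/(2·0.26) = 14.62, so K_p = 213.6/1.7 = 126.

K_p = 126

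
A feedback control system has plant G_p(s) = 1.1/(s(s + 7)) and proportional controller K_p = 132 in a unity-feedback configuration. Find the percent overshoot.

38.5%

Closed-loop characteristic equation: s² + 7s + 145.2 = 0, so ω_n = 12.05 rad/s and ζ = 7/(2·12.05) = 0.2905.
%OS = 100·exp(−πζ/√(1−ζ²)) = 100·exp(−π·0.2905/√0.9156) = 38.5%.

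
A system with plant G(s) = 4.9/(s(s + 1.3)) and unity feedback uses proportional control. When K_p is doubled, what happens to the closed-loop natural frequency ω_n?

ω_n = √(4.9·K_p), which grows with K_p.

increase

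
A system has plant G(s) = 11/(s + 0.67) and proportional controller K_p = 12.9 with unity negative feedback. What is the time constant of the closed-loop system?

τ = 0.00701 s

Closed-loop transfer function: T(s) = K_p·G(s)/(1 + K_p·G(s)) = 141.9/(s + 0.67 + 141.9) = 141.9/(s + 142.6).
Time constant τ = 1/142.6 = 0.00701 s.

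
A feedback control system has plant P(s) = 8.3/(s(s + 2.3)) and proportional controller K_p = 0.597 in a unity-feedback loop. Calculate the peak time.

From 1 + K_pP(s) = 0: s² + 2.3s + 4.955 = 0 ⇒ ω_n = 2.226, ζ = 0.5166.
Damped frequency ω_d = ω_n√(1−ζ²) = 1.906 rad/s, so peak time T_p = π/ω_d = 1.65 s.

T_p = 1.65 s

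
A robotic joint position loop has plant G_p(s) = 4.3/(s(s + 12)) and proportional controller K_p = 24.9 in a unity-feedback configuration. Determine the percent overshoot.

The closed-loop denominator s² + 12s + 107.1 gives ω_n = √107.1 = 10.35 and ζ = 12/(2ω_n) = 0.5799.
%OS = 100·exp(−πζ/√(1−ζ²)) = 100·exp(−π·0.5799/√0.6638) = 10.7%.

10.7%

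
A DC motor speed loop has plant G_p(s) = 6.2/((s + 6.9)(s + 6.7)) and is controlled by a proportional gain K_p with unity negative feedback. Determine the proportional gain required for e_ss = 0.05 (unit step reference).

K_p = 142

For a type-0 loop with proportional control, e_ss = 1/(1 + K_p·G_p(0)).
G_p(0) = 0.1341. Require 1/(1 + K_p·0.1341) = 0.05, so 1 + 0.1341·K_p = 20.
K_p = (20 − 1)/0.1341 = 142.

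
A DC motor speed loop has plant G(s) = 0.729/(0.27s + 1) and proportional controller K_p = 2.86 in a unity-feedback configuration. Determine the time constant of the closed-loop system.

Closed loop: T(s) = K_p·G/(1+K_p·G) = 2.085/(0.27s + 1 + 2.085), with pole at s = −(1 + 2.085)/0.27 = −11.43.
Closed-loop time constant τ = 1/11.43 = 0.0875 s.

τ = 0.0875 s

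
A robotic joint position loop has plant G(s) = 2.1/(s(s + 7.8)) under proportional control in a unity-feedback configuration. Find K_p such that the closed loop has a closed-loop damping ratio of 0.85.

K_p = 10

Closed-loop characteristic equation: s² + 7.8s + K_p·2.1 = 0.
So ω_n = √(2.1K_p) and 2ζω_n = 7.8, giving ζ = 7.8/(2√(2.1K_p)).
Setting ζ = 0.85: √(2.1K_p) = 7.8/(2·0.85) = 4.588, so K_p = 21.05/2.1 = 10.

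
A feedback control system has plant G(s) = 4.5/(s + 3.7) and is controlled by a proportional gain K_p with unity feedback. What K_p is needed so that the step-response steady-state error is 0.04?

K_p = 19.7

The loop is type 0, so e_ss(step) = 1/(1 + K_pos) with K_pos = K_p·G(0).
G(0) = 1.216. Require 1/(1 + K_p·1.216) = 0.04, so 1 + 1.216·K_p = 25.
K_p = (25 − 1)/1.216 = 19.7.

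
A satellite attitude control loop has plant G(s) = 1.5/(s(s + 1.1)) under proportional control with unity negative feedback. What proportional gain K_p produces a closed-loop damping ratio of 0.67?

Closed-loop characteristic equation: s² + 1.1s + K_p·1.5 = 0.
So ω_n = √(1.5K_p) and 2ζω_n = 1.1, giving ζ = 1.1/(2√(1.5K_p)).
Setting ζ = 0.67: √(1.5K_p) = 1.1/(2·0.67) = 0.8209, so K_p = 0.6739/1.5 = 0.449.

K_p = 0.449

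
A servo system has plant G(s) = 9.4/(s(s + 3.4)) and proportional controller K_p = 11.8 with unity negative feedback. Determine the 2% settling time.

T_s ≈ 2.35 s

Closed-loop characteristic equation: s² + 3.4s + 110.9 = 0, so ω_n = 10.53 rad/s and ζ = 3.4/(2·10.53) = 0.1614.
2% settling time T_s ≈ 4/(ζω_n) = 4/1.7 = 2.35 s.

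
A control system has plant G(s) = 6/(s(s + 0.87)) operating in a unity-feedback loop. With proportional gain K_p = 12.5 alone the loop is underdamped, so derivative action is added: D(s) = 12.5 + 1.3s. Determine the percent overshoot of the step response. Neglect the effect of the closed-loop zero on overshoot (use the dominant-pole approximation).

16.3%

Forward path: (12.5 + 1.3s)·6/(s(s+0.87)). The closed-loop characteristic equation is s² + (0.87 + 6·1.3)s + 6·12.5 = 0.
That is s² + 8.67s + 75 = 0, so ω_n = 8.66 rad/s and ζ = 8.67/(2·8.66) = 0.5006.
%OS = 100·exp(−πζ/√(1−ζ²)) = 16.3%.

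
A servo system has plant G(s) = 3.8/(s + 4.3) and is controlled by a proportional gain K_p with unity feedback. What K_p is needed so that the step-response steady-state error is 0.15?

For a type-0 loop with proportional control, e_ss = 1/(1 + K_p·G(0)).
G(0) = 0.8837. Require 1/(1 + K_p·0.8837) = 0.15, so 1 + 0.8837·K_p = 6.667.
K_p = (6.667 − 1)/0.8837 = 6.41.

K_p = 6.41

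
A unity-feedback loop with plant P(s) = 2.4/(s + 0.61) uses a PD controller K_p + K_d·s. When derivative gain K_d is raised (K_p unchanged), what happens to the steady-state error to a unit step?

unchanged

At s = 0 the derivative term contributes nothing: C(0) = K_p regardless of K_d, so K_pos = K_p·P(0) and e_ss are unchanged.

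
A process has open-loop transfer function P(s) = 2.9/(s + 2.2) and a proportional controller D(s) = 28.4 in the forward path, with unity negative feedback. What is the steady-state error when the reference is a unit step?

0.026

The loop is type 0. Static position error constant K_pos = D(0)·P(0) = 28.4·1.318 = 37.44.
Steady-state error to a unit step: e_ss = 1/(1+K_pos) = 1/38.44 = 0.026.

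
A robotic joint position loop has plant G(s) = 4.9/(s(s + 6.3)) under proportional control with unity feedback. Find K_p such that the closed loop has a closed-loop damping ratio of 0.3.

K_p = 22.5

Closed-loop characteristic equation: s² + 6.3s + K_p·4.9 = 0.
So ω_n = √(4.9K_p) and 2ζω_n = 6.3, giving ζ = 6.3/(2√(4.9K_p)).
Setting ζ = 0.3: √(4.9K_p) = 6.3/(2·0.3) = 10.5, so K_p = 110.2/4.9 = 22.5.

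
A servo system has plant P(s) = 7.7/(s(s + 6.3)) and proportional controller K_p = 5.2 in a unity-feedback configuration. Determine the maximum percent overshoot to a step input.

Closed-loop characteristic equation: s² + 6.3s + 40.04 = 0, so ω_n = 6.328 rad/s and ζ = 6.3/(2·6.328) = 0.4978.
%OS = 100·exp(−πζ/√(1−ζ²)) = 100·exp(−π·0.4978/√0.7522) = 16.5%.

16.5%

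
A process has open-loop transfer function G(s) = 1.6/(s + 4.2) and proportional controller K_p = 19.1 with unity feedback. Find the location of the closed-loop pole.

s = -34.76

Closed-loop transfer function: T(s) = K_p·G(s)/(1 + K_p·G(s)) = 30.56/(s + 4.2 + 30.56) = 30.56/(s + 34.76).
The closed-loop pole is at s = −34.76.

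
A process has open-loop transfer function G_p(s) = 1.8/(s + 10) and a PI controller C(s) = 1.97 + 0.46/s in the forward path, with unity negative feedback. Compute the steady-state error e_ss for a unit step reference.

0

The open loop C(s)G_p(s) has a pole at the origin (type 1), so the static position error constant is infinite and e_ss = 1/(1+∞) = 0.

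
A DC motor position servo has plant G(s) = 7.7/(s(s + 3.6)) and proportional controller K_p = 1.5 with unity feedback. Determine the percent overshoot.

Closed-loop characteristic equation: s² + 3.6s + 11.55 = 0, so ω_n = 3.399 rad/s and ζ = 3.6/(2·3.399) = 0.5296.
%OS = 100·exp(−πζ/√(1−ζ²)) = 100·exp(−π·0.5296/√0.7195) = 14.1%.

14.1%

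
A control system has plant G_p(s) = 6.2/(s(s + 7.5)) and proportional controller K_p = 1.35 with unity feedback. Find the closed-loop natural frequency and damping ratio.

With unity feedback the closed-loop characteristic equation is s² + 7.5s + 1.35·6.2 = s² + 7.5s + 8.37 = 0.
Matching s² + 2ζω_n s + ω_n²: ω_n = √8.37 = 2.893 rad/s and 2ζω_n = 7.5, so ζ = 7.5/(2·2.893) = 1.3.

ω_n = 2.89 rad/s, ζ = 1.3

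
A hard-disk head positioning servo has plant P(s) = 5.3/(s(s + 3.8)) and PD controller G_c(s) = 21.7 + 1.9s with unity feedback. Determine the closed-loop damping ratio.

Forward path: (21.7 + 1.9s)·5.3/(s(s+3.8)). The closed-loop characteristic equation is s² + (3.8 + 5.3·1.9)s + 5.3·21.7 = 0.
That is s² + 13.87s + 115 = 0, so ω_n = 10.72 rad/s and ζ = 13.87/(2·10.72) = 0.6467.

ζ = 0.647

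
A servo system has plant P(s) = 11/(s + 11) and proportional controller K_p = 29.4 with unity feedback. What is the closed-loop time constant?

Closed-loop transfer function: T(s) = K_p·P(s)/(1 + K_p·P(s)) = 323.4/(s + 11 + 323.4) = 323.4/(s + 334.4).
Time constant τ = 1/334.4 = 0.00299 s.

τ = 0.00299 s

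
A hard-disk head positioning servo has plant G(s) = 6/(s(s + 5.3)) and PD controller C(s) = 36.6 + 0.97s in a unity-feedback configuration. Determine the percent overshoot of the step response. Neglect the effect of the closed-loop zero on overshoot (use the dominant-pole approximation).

Forward path: (36.6 + 0.97s)·6/(s(s+5.3)). The closed-loop characteristic equation is s² + (5.3 + 6·0.97)s + 6·36.6 = 0.
That is s² + 11.12s + 219.6 = 0, so ω_n = 14.82 rad/s and ζ = 11.12/(2·14.82) = 0.3752.
%OS = 100·exp(−πζ/√(1−ζ²)) = 28%.

28%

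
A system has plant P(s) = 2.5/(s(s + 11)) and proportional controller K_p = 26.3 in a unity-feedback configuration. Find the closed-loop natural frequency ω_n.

ω_n = 8.11 rad/s

The closed-loop denominator is s(s+11) + 26.3·2.5 = s² + 11s + 65.75.
So ω_n² = 65.75 ⇒ ω_n = 8.109 rad/s, and ζ = 11/(2ω_n) = 0.678.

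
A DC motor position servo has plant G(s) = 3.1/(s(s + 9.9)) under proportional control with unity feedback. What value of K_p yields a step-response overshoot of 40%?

K_p = 101

From %OS = 100·exp(−πζ/√(1−ζ²)) = 40%, ζ = −ln(0.4)/√(π²+ln²(0.4)) = 0.28.
Characteristic equation s² + 9.9s + 3.1K_p = 0 gives ζ = 9.9/(2√(3.1K_p)).
Setting ζ = 0.28: √(3.1K_p) = 9.9/(2·0.28) = 17.68, so K_p = 312.5/3.1 = 101.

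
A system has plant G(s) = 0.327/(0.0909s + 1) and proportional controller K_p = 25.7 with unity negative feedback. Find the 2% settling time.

T_s ≈ 0.0387 s

Closed loop: T(s) = K_p·G/(1+K_p·G) = 8.404/(0.0909s + 1 + 8.404), with pole at s = −(1 + 8.404)/0.0909 = −103.5.
τ = 1/103.5 = 0.009666 s, so 2% settling time ≈ 4τ = 0.0387 s.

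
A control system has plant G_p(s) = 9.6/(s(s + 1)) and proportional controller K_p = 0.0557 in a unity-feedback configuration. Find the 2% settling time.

T_s ≈ 8 s

From 1 + K_pG_p(s) = 0: s² + 1s + 0.5347 = 0 ⇒ ω_n = 0.7312, ζ = 0.6838.
2% settling time T_s ≈ 4/(ζω_n) = 4/0.5 = 8 s.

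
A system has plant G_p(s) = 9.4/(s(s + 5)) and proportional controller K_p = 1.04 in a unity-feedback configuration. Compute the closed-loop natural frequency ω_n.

1 + K_p·G_p(s) = 0 gives s² + 5s + 9.776 = 0.
Matching s² + 2ζω_n s + ω_n²: ω_n = √9.776 = 3.127 rad/s and 2ζω_n = 5, so ζ = 5/(2·3.127) = 0.8.

ω_n = 3.13 rad/s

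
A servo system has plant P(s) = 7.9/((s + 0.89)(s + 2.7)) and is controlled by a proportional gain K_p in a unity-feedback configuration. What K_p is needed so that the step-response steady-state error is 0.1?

The loop is type 0, so e_ss(step) = 1/(1 + K_pos) with K_pos = K_p·P(0).
P(0) = 3.288. Require 1/(1 + K_p·3.288) = 0.1, so 1 + 3.288·K_p = 10.
K_p = (10 − 1)/3.288 = 2.74.

K_p = 2.74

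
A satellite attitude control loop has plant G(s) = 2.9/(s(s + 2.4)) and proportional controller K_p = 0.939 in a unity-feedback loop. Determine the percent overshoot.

The closed-loop denominator s² + 2.4s + 2.723 gives ω_n = √2.723 = 1.65 and ζ = 2.4/(2ω_n) = 0.7272.
%OS = 100·exp(−πζ/√(1−ζ²)) = 100·exp(−π·0.7272/√0.4712) = 3.59%.

3.59%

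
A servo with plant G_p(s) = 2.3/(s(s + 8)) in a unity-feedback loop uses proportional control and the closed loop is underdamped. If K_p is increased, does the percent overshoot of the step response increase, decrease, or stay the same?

ζ = 8/(2√(2.3K_p)) decreases as K_p grows; lower damping means more overshoot.

increase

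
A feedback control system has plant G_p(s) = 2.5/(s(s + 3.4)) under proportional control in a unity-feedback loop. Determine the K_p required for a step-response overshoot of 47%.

From %OS = 100·exp(−πζ/√(1−ζ²)) = 47%, ζ = −ln(0.47)/√(π²+ln²(0.47)) = 0.2337.
Characteristic equation s² + 3.4s + 2.5K_p = 0 gives ζ = 3.4/(2√(2.5K_p)).
Setting ζ = 0.2337: √(2.5K_p) = 3.4/(2·0.2337) = 7.275, so K_p = 52.93/2.5 = 21.2.

K_p = 21.2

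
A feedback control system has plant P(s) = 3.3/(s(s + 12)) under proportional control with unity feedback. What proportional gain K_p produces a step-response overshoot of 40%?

K_p = 139

From %OS = 100·exp(−πζ/√(1−ζ²)) = 40%, ζ = −ln(0.4)/√(π²+ln²(0.4)) = 0.28.
Characteristic equation s² + 12s + 3.3K_p = 0 gives ζ = 12/(2√(3.3K_p)).
Setting ζ = 0.28: √(3.3K_p) = 12/(2·0.28) = 21.43, so K_p = 459.2/3.3 = 139.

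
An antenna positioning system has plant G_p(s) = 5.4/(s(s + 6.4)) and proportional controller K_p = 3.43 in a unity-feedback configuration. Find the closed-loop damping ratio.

The closed-loop denominator is s(s+6.4) + 3.43·5.4 = s² + 6.4s + 18.52.
So ω_n² = 18.52 ⇒ ω_n = 4.304 rad/s, and ζ = 6.4/(2ω_n) = 0.744.

ζ = 0.744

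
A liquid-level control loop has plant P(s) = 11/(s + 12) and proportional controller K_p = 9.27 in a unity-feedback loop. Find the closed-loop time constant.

τ = 0.00877 s

Closed-loop transfer function: T(s) = K_p·P(s)/(1 + K_p·P(s)) = 102/(s + 12 + 102) = 102/(s + 114).
Time constant τ = 1/114 = 0.00877 s.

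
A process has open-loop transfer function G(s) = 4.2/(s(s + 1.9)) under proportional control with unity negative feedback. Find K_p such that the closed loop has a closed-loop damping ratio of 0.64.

Closed-loop characteristic equation: s² + 1.9s + K_p·4.2 = 0.
So ω_n = √(4.2K_p) and 2ζω_n = 1.9, giving ζ = 1.9/(2√(4.2K_p)).
Setting ζ = 0.64: √(4.2K_p) = 1.9/(2·0.64) = 1.484, so K_p = 2.203/4.2 = 0.525.

K_p = 0.525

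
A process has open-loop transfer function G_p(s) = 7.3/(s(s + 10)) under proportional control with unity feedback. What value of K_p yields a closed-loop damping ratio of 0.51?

K_p = 13.2

Closed-loop characteristic equation: s² + 10s + K_p·7.3 = 0.
So ω_n = √(7.3K_p) and 2ζω_n = 10, giving ζ = 10/(2√(7.3K_p)).
Setting ζ = 0.51: √(7.3K_p) = 10/(2·0.51) = 9.804, so K_p = 96.12/7.3 = 13.2.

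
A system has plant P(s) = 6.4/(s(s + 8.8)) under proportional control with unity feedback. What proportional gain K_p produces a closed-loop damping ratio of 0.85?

Closed-loop characteristic equation: s² + 8.8s + K_p·6.4 = 0.
So ω_n = √(6.4K_p) and 2ζω_n = 8.8, giving ζ = 8.8/(2√(6.4K_p)).
Setting ζ = 0.85: √(6.4K_p) = 8.8/(2·0.85) = 5.176, so K_p = 26.8/6.4 = 4.19.

K_p = 4.19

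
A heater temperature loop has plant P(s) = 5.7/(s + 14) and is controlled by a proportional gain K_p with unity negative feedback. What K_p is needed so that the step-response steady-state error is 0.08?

Steady-state error for a unit step on this type-0 loop is 1/(1 + K_p·P(0)).
P(0) = 0.4071. Require 1/(1 + K_p·0.4071) = 0.08, so 1 + 0.4071·K_p = 12.5.
K_p = (12.5 − 1)/0.4071 = 28.2.

K_p = 28.2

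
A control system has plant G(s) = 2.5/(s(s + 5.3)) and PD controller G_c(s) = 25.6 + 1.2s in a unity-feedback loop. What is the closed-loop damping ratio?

Forward path: (25.6 + 1.2s)·2.5/(s(s+5.3)). The closed-loop characteristic equation is s² + (5.3 + 2.5·1.2)s + 2.5·25.6 = 0.
That is s² + 8.3s + 64 = 0, so ω_n = 8 rad/s and ζ = 8.3/(2·8) = 0.5188.

ζ = 0.519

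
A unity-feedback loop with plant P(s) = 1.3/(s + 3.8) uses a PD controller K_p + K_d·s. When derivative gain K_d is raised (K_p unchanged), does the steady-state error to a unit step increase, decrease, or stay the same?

At s = 0 the derivative term contributes nothing: C(0) = K_p regardless of K_d, so K_pos = K_p·P(0) and e_ss are unchanged.

unchanged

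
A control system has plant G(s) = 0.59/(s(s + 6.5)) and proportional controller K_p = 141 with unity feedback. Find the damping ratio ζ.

1 + K_p·G(s) = 0 gives s² + 6.5s + 83.19 = 0.
Matching s² + 2ζω_n s + ω_n²: ω_n = √83.19 = 9.121 rad/s and 2ζω_n = 6.5, so ζ = 6.5/(2·9.121) = 0.356.

ζ = 0.356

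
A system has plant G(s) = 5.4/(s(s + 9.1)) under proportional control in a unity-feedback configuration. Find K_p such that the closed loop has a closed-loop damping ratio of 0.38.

K_p = 26.5

Closed-loop characteristic equation: s² + 9.1s + K_p·5.4 = 0.
So ω_n = √(5.4K_p) and 2ζω_n = 9.1, giving ζ = 9.1/(2√(5.4K_p)).
Setting ζ = 0.38: √(5.4K_p) = 9.1/(2·0.38) = 11.97, so K_p = 143.4/5.4 = 26.5.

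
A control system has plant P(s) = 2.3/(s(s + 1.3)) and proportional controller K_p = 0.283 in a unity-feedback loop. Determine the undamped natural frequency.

The closed-loop denominator is s(s+1.3) + 0.283·2.3 = s² + 1.3s + 0.6509.
Matching s² + 2ζω_n s + ω_n²: ω_n = √0.6509 = 0.8068 rad/s and 2ζω_n = 1.3, so ζ = 1.3/(2·0.8068) = 0.806.

ω_n = 0.807 rad/s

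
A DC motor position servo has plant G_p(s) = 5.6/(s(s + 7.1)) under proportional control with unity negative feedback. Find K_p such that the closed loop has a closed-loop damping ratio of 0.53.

Closed-loop characteristic equation: s² + 7.1s + K_p·5.6 = 0.
So ω_n = √(5.6K_p) and 2ζω_n = 7.1, giving ζ = 7.1/(2√(5.6K_p)).
Setting ζ = 0.53: √(5.6K_p) = 7.1/(2·0.53) = 6.698, so K_p = 44.86/5.6 = 8.01.

K_p = 8.01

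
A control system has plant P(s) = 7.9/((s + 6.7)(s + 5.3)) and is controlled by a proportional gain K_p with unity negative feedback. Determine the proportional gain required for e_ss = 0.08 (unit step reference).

K_p = 51.7

The loop is type 0, so e_ss(step) = 1/(1 + K_pos) with K_pos = K_p·P(0).
P(0) = 0.2225. Require 1/(1 + K_p·0.2225) = 0.08, so 1 + 0.2225·K_p = 12.5.
K_p = (12.5 − 1)/0.2225 = 51.7.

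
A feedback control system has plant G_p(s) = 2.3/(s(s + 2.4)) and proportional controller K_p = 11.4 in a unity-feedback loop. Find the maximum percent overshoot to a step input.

46.9%

From 1 + K_pG_p(s) = 0: s² + 2.4s + 26.22 = 0 ⇒ ω_n = 5.121, ζ = 0.2343.
%OS = 100·exp(−πζ/√(1−ζ²)) = 100·exp(−π·0.2343/√0.9451) = 46.9%.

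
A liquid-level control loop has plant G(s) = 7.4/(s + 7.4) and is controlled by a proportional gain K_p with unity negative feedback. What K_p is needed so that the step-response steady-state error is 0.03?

K_p = 32.3

The loop is type 0, so e_ss(step) = 1/(1 + K_pos) with K_pos = K_p·G(0).
G(0) = 1. Require 1/(1 + K_p·1) = 0.03, so 1 + 1·K_p = 33.33.
K_p = (33.33 − 1)/1 = 32.3.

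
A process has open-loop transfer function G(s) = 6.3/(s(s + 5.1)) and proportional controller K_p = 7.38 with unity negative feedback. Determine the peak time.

T_p = 0.497 s

Closed-loop characteristic equation: s² + 5.1s + 46.49 = 0, so ω_n = 6.819 rad/s and ζ = 5.1/(2·6.819) = 0.374.
Damped frequency ω_d = ω_n√(1−ζ²) = 6.324 rad/s, so peak time T_p = π/ω_d = 0.497 s.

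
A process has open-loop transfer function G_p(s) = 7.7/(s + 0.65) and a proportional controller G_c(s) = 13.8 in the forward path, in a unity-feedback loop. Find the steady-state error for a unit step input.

The loop is type 0. Static position error constant K_pos = G_c(0)·G_p(0) = 13.8·11.85 = 163.5.
Steady-state error to a unit step: e_ss = 1/(1+K_pos) = 1/164.5 = 0.00608.

0.00608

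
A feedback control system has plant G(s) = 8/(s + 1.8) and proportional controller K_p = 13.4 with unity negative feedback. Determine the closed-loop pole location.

s = -109

Closed-loop transfer function: T(s) = K_p·G(s)/(1 + K_p·G(s)) = 107.2/(s + 1.8 + 107.2) = 107.2/(s + 109).
The closed-loop pole is at s = −109.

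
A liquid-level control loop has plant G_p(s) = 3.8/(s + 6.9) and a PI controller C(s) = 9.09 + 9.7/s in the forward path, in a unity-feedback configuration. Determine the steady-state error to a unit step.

0

The open loop C(s)G_p(s) has a pole at the origin (type 1), so the static position error constant is infinite and e_ss = 1/(1+∞) = 0.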